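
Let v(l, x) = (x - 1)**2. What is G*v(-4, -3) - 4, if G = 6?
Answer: 92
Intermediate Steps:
v(l, x) = (-1 + x)**2
G*v(-4, -3) - 4 = 6*(-1 - 3)**2 - 4 = 6*(-4)**2 - 4 = 6*16 - 4 = 96 - 4 = 92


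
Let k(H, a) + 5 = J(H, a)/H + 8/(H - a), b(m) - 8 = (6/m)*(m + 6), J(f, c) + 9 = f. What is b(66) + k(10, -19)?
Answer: 31649/3190 ≈ 9.9213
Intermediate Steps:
J(f, c) = -9 + f
b(m) = 8 + 6*(6 + m)/m (b(m) = 8 + (6/m)*(m + 6) = 8 + (6/m)*(6 + m) = 8 + 6*(6 + m)/m)
k(H, a) = -5 + 8/(H - a) + (-9 + H)/H (k(H, a) = -5 + ((-9 + H)/H + 8/(H - a)) = -5 + (8/(H - a) + (-9 + H)/H) = -5 + 8/(H - a) + (-9 + H)/H)
b(66) + k(10, -19) = (14 + 36/66) + (10 - 9*(-19) + 4*10² - 4*10*(-19))/(10*(-19 - 1*10)) = (14 + 36*(1/66)) + (10 + 171 + 4*100 + 760)/(10*(-19 - 10)) = (14 + 6/11) + (⅒)*(10 + 171 + 400 + 760)/(-29) = 160/11 + (⅒)*(-1/29)*1341 = 160/11 - 1341/290 = 31649/3190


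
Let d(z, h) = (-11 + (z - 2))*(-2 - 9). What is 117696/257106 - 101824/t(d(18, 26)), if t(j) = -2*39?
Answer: 2182395136/1671189 ≈ 1305.9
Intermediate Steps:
d(z, h) = 143 - 11*z (d(z, h) = (-11 + (-2 + z))*(-11) = (-13 + z)*(-11) = 143 - 11*z)
t(j) = -78
117696/257106 - 101824/t(d(18, 26)) = 117696/257106 - 101824/(-78) = 117696*(1/257106) - 101824*(-1/78) = 19616/42851 + 50912/39 = 2182395136/1671189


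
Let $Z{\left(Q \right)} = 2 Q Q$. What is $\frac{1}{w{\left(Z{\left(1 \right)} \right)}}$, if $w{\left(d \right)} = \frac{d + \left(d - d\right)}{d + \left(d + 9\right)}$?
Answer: $\frac{13}{2} \approx 6.5$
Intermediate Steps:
$Z{\left(Q \right)} = 2 Q^{2}$
$w{\left(d \right)} = \frac{d}{9 + 2 d}$ ($w{\left(d \right)} = \frac{d + 0}{d + \left(9 + d\right)} = \frac{d}{9 + 2 d}$)
$\frac{1}{w{\left(Z{\left(1 \right)} \right)}} = \frac{1}{2 \cdot 1^{2} \frac{1}{9 + 2 \cdot 2 \cdot 1^{2}}} = \frac{1}{2 \cdot 1 \frac{1}{9 + 2 \cdot 2 \cdot 1}} = \frac{1}{2 \frac{1}{9 + 2 \cdot 2}} = \frac{1}{2 \frac{1}{9 + 4}} = \frac{1}{2 \cdot \frac{1}{13}} = \frac{1}{\frac{2}{13}} = \frac{13}{2}$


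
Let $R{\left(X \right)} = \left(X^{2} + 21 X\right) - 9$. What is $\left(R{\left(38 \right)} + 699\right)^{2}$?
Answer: $8596624$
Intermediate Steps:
$R{\left(X \right)} = -9 + X^{2} + 21 X$
$\left(R{\left(38 \right)} + 699\right)^{2} = \left(\left(-9 + 38^{2} + 21 \cdot 38\right) + 699\right)^{2} = \left(\left(-9 + 1444 + 798\right) + 699\right)^{2} = \left(2233 + 699\right)^{2} = 2932^{2} = 8596624$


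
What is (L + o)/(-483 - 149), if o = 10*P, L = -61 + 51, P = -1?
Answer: 5/158 ≈ 0.031646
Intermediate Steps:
L = -10
o = -10 (o = 10*(-1) = -10)
(L + o)/(-483 - 149) = (-10 - 10)/(-483 - 149) = -20/(-632) = -20*(-1/632) = 5/158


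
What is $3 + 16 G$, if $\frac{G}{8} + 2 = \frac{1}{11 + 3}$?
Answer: $- \frac{1707}{7} \approx -243.86$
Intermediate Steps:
$G = - \frac{108}{7}$ ($G = -16 + \frac{8}{11 + 3} = -16 + \frac{8}{14} = -16 + 8 \cdot \frac{1}{14} = -16 + \frac{4}{7} = - \frac{108}{7} \approx -15.429$)
$3 + 16 G = 3 + 16 \left(- \frac{108}{7}\right) = 3 - \frac{1728}{7} = - \frac{1707}{7}$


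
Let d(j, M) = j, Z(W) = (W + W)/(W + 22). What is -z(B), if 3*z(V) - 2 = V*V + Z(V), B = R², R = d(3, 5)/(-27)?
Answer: -23411431/35094789 ≈ -0.66709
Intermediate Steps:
Z(W) = 2*W/(22 + W) (Z(W) = (2*W)/(22 + W) = 2*W/(22 + W))
R = -⅑ (R = 3/(-27) = 3*(-1/27) = -⅑ ≈ -0.11111)
B = 1/81 (B = (-⅑)² = 1/81 ≈ 0.012346)
z(V) = ⅔ + V²/3 + 2*V/(3*(22 + V)) (z(V) = ⅔ + (V*V + 2*V/(22 + V))/3 = ⅔ + (V² + 2*V/(22 + V))/3 = ⅔ + (V²/3 + 2*V/(3*(22 + V))) = ⅔ + V²/3 + 2*V/(3*(22 + V)))
-z(B) = -(2*(1/81) + (2 + (1/81)²)*(22 + 1/81))/(3*(22 + 1/81)) = -(2/81 + (2 + 1/6561)*(1783/81))/(3*1783/81) = -81*(2/81 + (13123/6561)*(1783/81))/(3*1783) = -81*(2/81 + 23398309/531441)/(3*1783) = -81*23411431/(3*1783*531441) = -1*23411431/35094789 = -23411431/35094789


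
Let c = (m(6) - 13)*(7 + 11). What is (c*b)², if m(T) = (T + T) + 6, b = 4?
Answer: 129600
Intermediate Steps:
m(T) = 6 + 2*T (m(T) = 2*T + 6 = 6 + 2*T)
c = 90 (c = ((6 + 2*6) - 13)*(7 + 11) = ((6 + 12) - 13)*18 = (18 - 13)*18 = 5*18 = 90)
(c*b)² = (90*4)² = 360² = 129600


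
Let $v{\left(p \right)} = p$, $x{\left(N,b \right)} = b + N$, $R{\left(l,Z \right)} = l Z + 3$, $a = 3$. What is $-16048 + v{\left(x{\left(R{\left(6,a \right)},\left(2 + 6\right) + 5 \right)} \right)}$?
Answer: $-16014$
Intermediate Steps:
$R{\left(l,Z \right)} = 3 + Z l$ ($R{\left(l,Z \right)} = Z l + 3 = 3 + Z l$)
$x{\left(N,b \right)} = N + b$
$-16048 + v{\left(x{\left(R{\left(6,a \right)},\left(2 + 6\right) + 5 \right)} \right)} = -16048 + \left(\left(3 + 3 \cdot 6\right) + \left(\left(2 + 6\right) + 5\right)\right) = -16048 + \left(\left(3 + 18\right) + \left(8 + 5\right)\right) = -16048 + \left(21 + 13\right) = -16048 + 34 = -16014$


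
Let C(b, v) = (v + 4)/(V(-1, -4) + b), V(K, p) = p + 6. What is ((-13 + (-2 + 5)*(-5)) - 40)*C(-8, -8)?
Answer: -136/3 ≈ -45.333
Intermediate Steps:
V(K, p) = 6 + p
C(b, v) = (4 + v)/(2 + b) (C(b, v) = (v + 4)/((6 - 4) + b) = (4 + v)/(2 + b))
((-13 + (-2 + 5)*(-5)) - 40)*C(-8, -8) = ((-13 + (-2 + 5)*(-5)) - 40)*((4 - 8)/(2 - 8)) = ((-13 + 3*(-5)) - 40)*(-4/(-6)) = ((-13 - 15) - 40)*(-⅙*(-4)) = (-28 - 40)*(⅔) = -68*⅔ = -136/3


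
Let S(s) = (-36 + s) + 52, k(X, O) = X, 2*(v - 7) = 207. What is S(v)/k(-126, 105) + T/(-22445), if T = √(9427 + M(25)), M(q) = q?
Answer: -253/252 - 2*√2363/22445 ≈ -1.0083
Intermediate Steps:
v = 221/2 (v = 7 + (½)*207 = 7 + 207/2 = 221/2 ≈ 110.50)
S(s) = 16 + s
T = 2*√2363 (T = √(9427 + 25) = √9452 = 2*√2363 ≈ 97.221)
S(v)/k(-126, 105) + T/(-22445) = (16 + 221/2)/(-126) + (2*√2363)/(-22445) = (253/2)*(-1/126) + (2*√2363)*(-1/22445) = -253/252 - 2*√2363/22445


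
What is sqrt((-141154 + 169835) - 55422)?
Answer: 11*I*sqrt(221) ≈ 163.53*I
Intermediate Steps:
sqrt((-141154 + 169835) - 55422) = sqrt(28681 - 55422) = sqrt(-26741) = 11*I*sqrt(221)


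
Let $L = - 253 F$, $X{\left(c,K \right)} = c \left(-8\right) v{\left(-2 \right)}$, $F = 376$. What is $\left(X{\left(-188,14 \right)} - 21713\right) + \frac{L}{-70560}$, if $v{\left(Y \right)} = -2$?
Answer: $- \frac{218027329}{8820} \approx -24720.0$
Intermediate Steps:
$X{\left(c,K \right)} = 16 c$ ($X{\left(c,K \right)} = c \left(-8\right) \left(-2\right) = - 8 c \left(-2\right) = 16 c$)
$L = -95128$ ($L = \left(-253\right) 376 = -95128$)
$\left(X{\left(-188,14 \right)} - 21713\right) + \frac{L}{-70560} = \left(16 \left(-188\right) - 21713\right) - \frac{95128}{-70560} = \left(-3008 - 21713\right) - - \frac{11891}{8820} = -24721 + \frac{11891}{8820} = - \frac{218027329}{8820}$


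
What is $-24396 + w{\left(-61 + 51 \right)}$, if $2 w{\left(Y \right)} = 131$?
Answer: $- \frac{48661}{2} \approx -24331.0$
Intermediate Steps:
$w{\left(Y \right)} = \frac{131}{2}$ ($w{\left(Y \right)} = \frac{1}{2} \cdot 131 = \frac{131}{2}$)
$-24396 + w{\left(-61 + 51 \right)} = -24396 + \frac{131}{2} = - \frac{48661}{2}$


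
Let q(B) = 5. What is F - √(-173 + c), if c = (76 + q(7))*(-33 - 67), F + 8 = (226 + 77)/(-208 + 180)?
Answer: -527/28 - I*√8273 ≈ -18.821 - 90.956*I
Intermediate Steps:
F = -527/28 (F = -8 + (226 + 77)/(-208 + 180) = -8 + 303/(-28) = -8 + 303*(-1/28) = -8 - 303/28 = -527/28 ≈ -18.821)
c = -8100 (c = (76 + 5)*(-33 - 67) = 81*(-100) = -8100)
F - √(-173 + c) = -527/28 - √(-173 - 8100) = -527/28 - √(-8273) = -527/28 - I*√8273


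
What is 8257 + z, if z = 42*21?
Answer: 9139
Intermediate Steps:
z = 882
8257 + z = 8257 + 882 = 9139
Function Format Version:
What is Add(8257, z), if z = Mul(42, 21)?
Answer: 9139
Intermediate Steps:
z = 882
Add(8257, z) = Add(8257, 882) = 9139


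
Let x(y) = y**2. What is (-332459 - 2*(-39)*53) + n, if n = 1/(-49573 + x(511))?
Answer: -69456497099/211548 ≈ -3.2833e+5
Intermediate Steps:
n = 1/211548 (n = 1/(-49573 + 511**2) = 1/(-49573 + 261121) = 1/211548 ≈ 4.7271e-6)
(-332459 - 2*(-39)*53) + n = (-332459 - 2*(-39)*53) + 1/211548 = (-332459 + 78*53) + 1/211548 = (-332459 + 4134) + 1/211548 = -328325 + 1/211548 = -69456497099/211548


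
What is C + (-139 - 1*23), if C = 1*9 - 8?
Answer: -161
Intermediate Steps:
C = 1 (C = 9 - 8 = 1)
C + (-139 - 1*23) = 1 + (-139 - 1*23) = 1 + (-139 - 23) = 1 - 162 = -161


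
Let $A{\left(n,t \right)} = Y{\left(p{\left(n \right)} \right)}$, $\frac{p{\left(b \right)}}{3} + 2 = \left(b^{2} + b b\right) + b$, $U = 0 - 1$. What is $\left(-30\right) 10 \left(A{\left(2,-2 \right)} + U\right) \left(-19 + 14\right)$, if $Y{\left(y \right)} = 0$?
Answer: $-1500$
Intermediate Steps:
$U = -1$ ($U = 0 - 1 = -1$)
$p{\left(b \right)} = -6 + 3 b + 6 b^{2}$ ($p{\left(b \right)} = -6 + 3 \left(\left(b^{2} + b b\right) + b\right) = -6 + 3 \left(\left(b^{2} + b^{2}\right) + b\right) = -6 + 3 \left(2 b^{2} + b\right) = -6 + 3 \left(b + 2 b^{2}\right) = -6 + \left(3 b + 6 b^{2}\right) = -6 + 3 b + 6 b^{2}$)
$A{\left(n,t \right)} = 0$
$\left(-30\right) 10 \left(A{\left(2,-2 \right)} + U\right) \left(-19 + 14\right) = \left(-30\right) 10 \left(0 - 1\right) \left(-19 + 14\right) = - 300 \left(\left(-1\right) \left(-5\right)\right) = \left(-300\right) 5 = -1500$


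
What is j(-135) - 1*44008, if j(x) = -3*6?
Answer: -44026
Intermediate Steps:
j(x) = -18
j(-135) - 1*44008 = -18 - 1*44008 = -18 - 44008 = -44026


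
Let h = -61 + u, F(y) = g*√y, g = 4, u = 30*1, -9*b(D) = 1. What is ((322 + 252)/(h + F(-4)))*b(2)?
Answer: 434/225 + 112*I/225 ≈ 1.9289 + 0.49778*I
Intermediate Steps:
b(D) = -⅑ (b(D) = -⅑*1 = -⅑)
u = 30
F(y) = 4*√y
h = -31 (h = -61 + 30 = -31)
((322 + 252)/(h + F(-4)))*b(2) = ((322 + 252)/(-31 + 4*√(-4)))*(-⅑) = (574/(-31 + 4*(2*I)))*(-⅑) = (574/(-31 + 8*I))*(-⅑) = (574*((-31 - 8*I)/1025))*(-⅑) = (14*(-31 - 8*I)/25)*(-⅑) = -14*(-31 - 8*I)/225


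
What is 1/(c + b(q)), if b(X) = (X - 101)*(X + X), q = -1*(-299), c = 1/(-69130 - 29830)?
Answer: 98960/11717259839 ≈ 8.4457e-6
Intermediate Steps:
c = -1/98960 (c = 1/(-98960) = -1/98960 ≈ -1.0105e-5)
q = 299
b(X) = 2*X*(-101 + X) (b(X) = (-101 + X)*(2*X) = 2*X*(-101 + X))
1/(c + b(q)) = 1/(-1/98960 + 2*299*(-101 + 299)) = 1/(-1/98960 + 2*299*198) = 1/(-1/98960 + 118404) = 1/(11717259839/98960) = 98960/11717259839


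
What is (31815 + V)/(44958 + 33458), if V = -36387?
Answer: -1143/19604 ≈ -0.058304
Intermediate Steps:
(31815 + V)/(44958 + 33458) = (31815 - 36387)/(44958 + 33458) = -4572/78416 = -4572*1/78416 = -1143/19604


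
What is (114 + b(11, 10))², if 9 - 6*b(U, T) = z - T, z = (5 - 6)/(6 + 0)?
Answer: 17799961/1296 ≈ 13735.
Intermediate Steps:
z = -⅙ (z = -1/6 = -1*⅙ = -⅙ ≈ -0.16667)
b(U, T) = 55/36 + T/6 (b(U, T) = 3/2 - (-⅙ - T)/6 = 3/2 + (1/36 + T/6) = 55/36 + T/6)
(114 + b(11, 10))² = (114 + (55/36 + (⅙)*10))² = (114 + (55/36 + 5/3))² = (114 + 115/36)² = (4219/36)² = 17799961/1296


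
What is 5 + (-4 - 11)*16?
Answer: -235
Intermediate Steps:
5 + (-4 - 11)*16 = 5 - 15*16 = 5 - 240 = -235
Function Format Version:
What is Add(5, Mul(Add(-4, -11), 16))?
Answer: -235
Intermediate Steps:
Add(5, Mul(Add(-4, -11), 16)) = Add(5, Mul(-15, 16)) = Add(5, -240) = -235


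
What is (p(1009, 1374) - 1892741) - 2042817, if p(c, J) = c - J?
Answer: -3935923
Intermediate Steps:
(p(1009, 1374) - 1892741) - 2042817 = ((1009 - 1*1374) - 1892741) - 2042817 = ((1009 - 1374) - 1892741) - 2042817 = (-365 - 1892741) - 2042817 = -1893106 - 2042817 = -3935923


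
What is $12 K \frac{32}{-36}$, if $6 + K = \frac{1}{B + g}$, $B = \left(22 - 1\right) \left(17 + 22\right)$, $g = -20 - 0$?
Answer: $\frac{153376}{2397} \approx 63.987$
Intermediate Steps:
$g = -20$ ($g = -20 + 0 = -20$)
$B = 819$ ($B = 21 \cdot 39 = 819$)
$K = - \frac{4793}{799}$ ($K = -6 + \frac{1}{819 - 20} = -6 + \frac{1}{799} = - \frac{4793}{799} \approx -5.9987$)
$12 K \frac{32}{-36} = 12 \left(- \frac{4793}{799}\right) \frac{32}{-36} = - \frac{57516 \cdot 32 \left(- \frac{1}{36}\right)}{799} = \left(- \frac{57516}{799}\right) \left(- \frac{8}{9}\right) = \frac{153376}{2397}$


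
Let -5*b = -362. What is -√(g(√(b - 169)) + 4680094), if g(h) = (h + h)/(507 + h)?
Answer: -√6*√((1977339715 + 780016*I*√2415)/(2535 + I*√2415)) ≈ -2163.4 - 8.9576e-6*I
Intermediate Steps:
b = 362/5 (b = -⅕*(-362) = 362/5 ≈ 72.400)
g(h) = 2*h/(507 + h) (g(h) = (2*h)/(507 + h) = 2*h/(507 + h))
-√(g(√(b - 169)) + 4680094) = -√(2*√(362/5 - 169)/(507 + √(362/5 - 169)) + 4680094) = -√(2*√(-483/5)/(507 + √(-483/5)) + 4680094) = -√(2*(I*√2415/5)/(507 + I*√2415/5) + 4680094) = -√(2*I*√2415/(5*(507 + I*√2415/5)) + 4680094) = -√(4680094 + 2*I*√2415/(5*(507 + I*√2415/5)))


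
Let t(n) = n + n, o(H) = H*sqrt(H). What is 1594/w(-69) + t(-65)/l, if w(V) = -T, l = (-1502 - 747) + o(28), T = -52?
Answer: 4021332673/130937274 + 7280*sqrt(7)/5036049 ≈ 30.716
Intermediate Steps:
o(H) = H**(3/2)
l = -2249 + 56*sqrt(7) (l = (-1502 - 747) + 28**(3/2) = -2249 + 56*sqrt(7) ≈ -2100.8)
t(n) = 2*n
w(V) = 52 (w(V) = -1*(-52) = 52)
1594/w(-69) + t(-65)/l = 1594/52 + (2*(-65))/(-2249 + 56*sqrt(7)) = 1594*(1/52) - 130/(-2249 + 56*sqrt(7)) = 797/26 - 130/(-2249 + 56*sqrt(7))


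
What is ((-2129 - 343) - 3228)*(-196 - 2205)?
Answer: 13685700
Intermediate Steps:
((-2129 - 343) - 3228)*(-196 - 2205) = (-2472 - 3228)*(-2401) = -5700*(-2401) = 13685700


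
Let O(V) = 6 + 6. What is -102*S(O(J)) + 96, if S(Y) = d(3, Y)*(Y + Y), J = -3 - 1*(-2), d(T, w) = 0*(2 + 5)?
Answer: 96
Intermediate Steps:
d(T, w) = 0 (d(T, w) = 0*7 = 0)
J = -1 (J = -3 + 2 = -1)
O(V) = 12
S(Y) = 0 (S(Y) = 0*(Y + Y) = 0*(2*Y) = 0)
-102*S(O(J)) + 96 = -102*0 + 96 = 0 + 96 = 96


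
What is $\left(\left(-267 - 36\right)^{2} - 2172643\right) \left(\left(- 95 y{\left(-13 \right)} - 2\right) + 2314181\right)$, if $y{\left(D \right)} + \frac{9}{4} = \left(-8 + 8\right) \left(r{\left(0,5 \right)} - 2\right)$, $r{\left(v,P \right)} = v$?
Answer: $- \frac{9631734247107}{2} \approx -4.8159 \cdot 10^{12}$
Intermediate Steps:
$y{\left(D \right)} = - \frac{9}{4}$ ($y{\left(D \right)} = - \frac{9}{4} + \left(-8 + 8\right) \left(0 - 2\right) = - \frac{9}{4} + 0 \left(-2\right) = - \frac{9}{4} + 0 = - \frac{9}{4}$)
$\left(\left(-267 - 36\right)^{2} - 2172643\right) \left(\left(- 95 y{\left(-13 \right)} - 2\right) + 2314181\right) = \left(\left(-267 - 36\right)^{2} - 2172643\right) \left(\left(\left(-95\right) \left(- \frac{9}{4}\right) - 2\right) + 2314181\right) = \left(\left(-303\right)^{2} - 2172643\right) \left(\left(\frac{855}{4} - 2\right) + 2314181\right) = \left(91809 - 2172643\right) \left(\frac{847}{4} + 2314181\right) = \left(-2080834\right) \frac{9257571}{4} = - \frac{9631734247107}{2}$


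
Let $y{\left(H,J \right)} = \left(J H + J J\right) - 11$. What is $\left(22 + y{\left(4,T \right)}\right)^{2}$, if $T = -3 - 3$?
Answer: $529$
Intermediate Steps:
$T = -6$ ($T = -3 - 3 = -6$)
$y{\left(H,J \right)} = -11 + J^{2} + H J$ ($y{\left(H,J \right)} = \left(H J + J^{2}\right) - 11 = \left(J^{2} + H J\right) - 11 = -11 + J^{2} + H J$)
$\left(22 + y{\left(4,T \right)}\right)^{2} = \left(22 + \left(-11 + \left(-6\right)^{2} + 4 \left(-6\right)\right)\right)^{2} = \left(22 - -1\right)^{2} = \left(22 + 1\right)^{2} = 23^{2} = 529$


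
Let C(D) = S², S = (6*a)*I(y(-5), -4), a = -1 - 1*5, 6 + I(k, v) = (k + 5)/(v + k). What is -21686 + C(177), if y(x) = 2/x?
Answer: 5160094/121 ≈ 42645.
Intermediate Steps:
I(k, v) = -6 + (5 + k)/(k + v) (I(k, v) = -6 + (k + 5)/(v + k) = -6 + (5 + k)/(k + v))
a = -6 (a = -1 - 5 = -6)
S = 2790/11 (S = (6*(-6))*((5 - 6*(-4) - 10/(-5))/(2/(-5) - 4)) = -36*(5 + 24 - 10*(-1)/5)/(2*(-⅕) - 4) = -36*(5 + 24 - 5*(-⅖))/(-⅖ - 4) = -36*(5 + 24 + 2)/(-22/5) = -(-90)*31/11 = -36*(-155/22) = 2790/11 ≈ 253.64)
C(D) = 7784100/121 (C(D) = (2790/11)² = 7784100/121)
-21686 + C(177) = -21686 + 7784100/121 = 5160094/121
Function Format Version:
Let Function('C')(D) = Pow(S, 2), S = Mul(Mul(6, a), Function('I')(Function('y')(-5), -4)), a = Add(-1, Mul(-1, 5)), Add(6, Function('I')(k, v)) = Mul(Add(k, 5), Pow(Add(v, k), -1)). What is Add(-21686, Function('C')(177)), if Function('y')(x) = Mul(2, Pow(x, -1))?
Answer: Rational(5160094, 121) ≈ 42645.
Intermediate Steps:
Function('I')(k, v) = Add(-6, Mul(Pow(Add(k, v), -1), Add(5, k))) (Function('I')(k, v) = Add(-6, Mul(Add(k, 5), Pow(Add(v, k), -1))) = Add(-6, Mul(Add(5, k), Pow(Add(k, v), -1))) = Add(-6, Mul(Pow(Add(k, v), -1), Add(5, k))))
a = -6 (a = Add(-1, -5) = -6)
S = Rational(2790, 11) (S = Mul(Mul(6, -6), Mul(Pow(Add(Mul(2, Pow(-5, -1)), -4), -1), Add(5, Mul(-6, -4), Mul(-5, Mul(2, Pow(-5, -1)))))) = Mul(-36, Mul(Pow(Add(Mul(2, Rational(-1, 5)), -4), -1), Add(5, 24, Mul(-5, Mul(2, Rational(-1, 5)))))) = Mul(-36, Mul(Pow(Add(Rational(-2, 5), -4), -1), Add(5, 24, Mul(-5, Rational(-2, 5))))) = Mul(-36, Mul(Pow(Rational(-22, 5), -1), Add(5, 24, 2))) = Mul(-36, Mul(Rational(-5, 22), 31)) = Mul(-36, Rational(-155, 22)) = Rational(2790, 11) ≈ 253.64)
Function('C')(D) = Rational(7784100, 121) (Function('C')(D) = Pow(Rational(2790, 11), 2) = Rational(7784100, 121))
Add(-21686, Function('C')(177)) = Add(-21686, Rational(7784100, 121)) = Rational(5160094, 121)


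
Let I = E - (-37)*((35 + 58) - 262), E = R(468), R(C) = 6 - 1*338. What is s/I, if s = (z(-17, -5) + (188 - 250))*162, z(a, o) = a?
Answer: 4266/2195 ≈ 1.9435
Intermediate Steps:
R(C) = -332 (R(C) = 6 - 338 = -332)
E = -332
I = -6585 (I = -332 - (-37)*((35 + 58) - 262) = -332 - (-37)*(93 - 262) = -332 - (-37)*(-169) = -332 - 1*6253 = -332 - 6253 = -6585)
s = -12798 (s = (-17 + (188 - 250))*162 = (-17 - 62)*162 = -79*162 = -12798)
s/I = -12798/(-6585) = -12798*(-1/6585) = 4266/2195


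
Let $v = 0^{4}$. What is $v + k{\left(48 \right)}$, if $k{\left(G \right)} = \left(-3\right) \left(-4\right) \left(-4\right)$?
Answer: $-48$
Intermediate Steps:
$v = 0$
$k{\left(G \right)} = -48$ ($k{\left(G \right)} = 12 \left(-4\right) = -48$)
$v + k{\left(48 \right)} = 0 - 48 = -48$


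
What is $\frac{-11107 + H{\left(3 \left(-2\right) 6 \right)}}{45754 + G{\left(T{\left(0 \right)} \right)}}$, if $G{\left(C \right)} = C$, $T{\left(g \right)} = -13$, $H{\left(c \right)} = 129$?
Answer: $- \frac{10978}{45741} \approx -0.24$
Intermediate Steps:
$\frac{-11107 + H{\left(3 \left(-2\right) 6 \right)}}{45754 + G{\left(T{\left(0 \right)} \right)}} = \frac{-11107 + 129}{45754 - 13} = - \frac{10978}{45741}$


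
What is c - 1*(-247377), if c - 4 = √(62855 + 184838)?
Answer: 247381 + √247693 ≈ 2.4788e+5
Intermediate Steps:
c = 4 + √247693 (c = 4 + √(62855 + 184838) = 4 + √247693 ≈ 501.69)
c - 1*(-247377) = (4 + √247693) - 1*(-247377) = (4 + √247693) + 247377 = 247381 + √247693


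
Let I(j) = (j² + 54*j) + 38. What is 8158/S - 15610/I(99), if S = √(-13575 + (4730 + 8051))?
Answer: -3122/3037 - 4079*I*√794/397 ≈ -1.028 - 289.52*I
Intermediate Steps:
S = I*√794 (S = √(-13575 + 12781) = √(-794) = I*√794 ≈ 28.178*I)
I(j) = 38 + j² + 54*j
8158/S - 15610/I(99) = 8158/((I*√794)) - 15610/(38 + 99² + 54*99) = 8158*(-I*√794/794) - 15610/(38 + 9801 + 5346) = -4079*I*√794/397 - 15610/15185 = -4079*I*√794/397 - 15610*1/15185 = -4079*I*√794/397 - 3122/3037 = -3122/3037 - 4079*I*√794/397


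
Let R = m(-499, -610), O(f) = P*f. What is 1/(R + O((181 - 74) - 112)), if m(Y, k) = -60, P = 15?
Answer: -1/135 ≈ -0.0074074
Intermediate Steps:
O(f) = 15*f
R = -60
1/(R + O((181 - 74) - 112)) = 1/(-60 + 15*((181 - 74) - 112)) = 1/(-60 + 15*(107 - 112)) = 1/(-60 + 15*(-5)) = 1/(-60 - 75) = 1/(-135) = -1/135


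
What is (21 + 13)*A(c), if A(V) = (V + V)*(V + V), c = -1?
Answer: 136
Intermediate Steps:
A(V) = 4*V² (A(V) = (2*V)*(2*V) = 4*V²)
(21 + 13)*A(c) = (21 + 13)*(4*(-1)²) = 34*(4*1) = 34*4 = 136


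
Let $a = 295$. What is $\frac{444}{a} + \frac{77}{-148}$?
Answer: $\frac{42997}{43660} \approx 0.98481$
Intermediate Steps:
$\frac{444}{a} + \frac{77}{-148} = \frac{444}{295} + \frac{77}{-148} = 444 \cdot \frac{1}{295} + 77 \left(- \frac{1}{148}\right) = \frac{444}{295} - \frac{77}{148} = \frac{42997}{43660}$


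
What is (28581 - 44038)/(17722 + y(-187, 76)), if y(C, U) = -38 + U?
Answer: -15457/17760 ≈ -0.87033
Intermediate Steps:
(28581 - 44038)/(17722 + y(-187, 76)) = (28581 - 44038)/(17722 + (-38 + 76)) = -15457/(17722 + 38) = -15457/17760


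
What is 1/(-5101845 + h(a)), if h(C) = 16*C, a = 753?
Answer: -1/5089797 ≈ -1.9647e-7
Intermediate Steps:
1/(-5101845 + h(a)) = 1/(-5101845 + 16*753) = 1/(-5101845 + 12048) = 1/(-5089797) = -1/5089797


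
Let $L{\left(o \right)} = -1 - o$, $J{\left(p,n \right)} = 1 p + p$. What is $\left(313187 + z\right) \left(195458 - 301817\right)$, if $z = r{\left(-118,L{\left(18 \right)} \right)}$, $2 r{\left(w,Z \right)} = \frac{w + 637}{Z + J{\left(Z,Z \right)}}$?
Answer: $- \frac{1265771332947}{38} \approx -3.331 \cdot 10^{10}$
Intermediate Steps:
$J{\left(p,n \right)} = 2 p$ ($J{\left(p,n \right)} = p + p = 2 p$)
$r{\left(w,Z \right)} = \frac{637 + w}{6 Z}$ ($r{\left(w,Z \right)} = \frac{\left(w + 637\right) \frac{1}{Z + 2 Z}}{2} = \frac{\left(637 + w\right) \frac{1}{3 Z}}{2} = \frac{\frac{1}{3} \frac{1}{Z} \left(637 + w\right)}{2} = \frac{637 + w}{6 Z}$)
$z = - \frac{173}{38}$ ($z = \frac{637 - 118}{6 \left(-1 - 18\right)} = \frac{1}{6} \frac{1}{-1 - 18} \cdot 519 = \frac{1}{6} \frac{1}{-19} \cdot 519 = \frac{1}{6} \left(- \frac{1}{19}\right) 519 = - \frac{173}{38} \approx -4.5526$)
$\left(313187 + z\right) \left(195458 - 301817\right) = \left(313187 - \frac{173}{38}\right) \left(195458 - 301817\right) = \frac{11900933}{38} \left(-106359\right) = - \frac{1265771332947}{38}$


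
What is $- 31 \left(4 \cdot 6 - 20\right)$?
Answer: $-124$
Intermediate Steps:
$- 31 \left(4 \cdot 6 - 20\right) = - 31 \left(24 - 20\right) = \left(-31\right) 4 = -124$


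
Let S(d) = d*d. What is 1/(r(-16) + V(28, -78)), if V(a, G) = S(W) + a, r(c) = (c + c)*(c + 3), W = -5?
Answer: 1/469 ≈ 0.0021322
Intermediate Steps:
S(d) = d²
r(c) = 2*c*(3 + c) (r(c) = (2*c)*(3 + c) = 2*c*(3 + c))
V(a, G) = 25 + a (V(a, G) = (-5)² + a = 25 + a)
1/(r(-16) + V(28, -78)) = 1/(2*(-16)*(3 - 16) + (25 + 28)) = 1/(2*(-16)*(-13) + 53) = 1/(416 + 53) = 1/469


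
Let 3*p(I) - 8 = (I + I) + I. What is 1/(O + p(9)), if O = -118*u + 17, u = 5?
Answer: -3/1684 ≈ -0.0017815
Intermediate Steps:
p(I) = 8/3 + I (p(I) = 8/3 + ((I + I) + I)/3 = 8/3 + (2*I + I)/3 = 8/3 + (3*I)/3 = 8/3 + I)
O = -573 (O = -118*5 + 17 = -590 + 17 = -573)
1/(O + p(9)) = 1/(-573 + (8/3 + 9)) = 1/(-573 + 35/3) = 1/(-1684/3) = -3/1684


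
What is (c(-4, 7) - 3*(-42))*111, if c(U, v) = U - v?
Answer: 12765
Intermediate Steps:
(c(-4, 7) - 3*(-42))*111 = ((-4 - 1*7) - 3*(-42))*111 = ((-4 - 7) + 126)*111 = (-11 + 126)*111 = 115*111 = 12765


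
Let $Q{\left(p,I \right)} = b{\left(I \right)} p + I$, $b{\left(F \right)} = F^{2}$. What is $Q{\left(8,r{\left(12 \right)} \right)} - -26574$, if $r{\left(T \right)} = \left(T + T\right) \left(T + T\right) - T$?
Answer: $2571906$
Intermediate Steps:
$r{\left(T \right)} = - T + 4 T^{2}$ ($r{\left(T \right)} = 2 T 2 T - T = 4 T^{2} - T = - T + 4 T^{2}$)
$Q{\left(p,I \right)} = I + p I^{2}$ ($Q{\left(p,I \right)} = I^{2} p + I = p I^{2} + I = I + p I^{2}$)
$Q{\left(8,r{\left(12 \right)} \right)} - -26574 = 12 \left(-1 + 4 \cdot 12\right) \left(1 + 12 \left(-1 + 4 \cdot 12\right) 8\right) - -26574 = 12 \left(-1 + 48\right) \left(1 + 12 \left(-1 + 48\right) 8\right) + 26574 = 12 \cdot 47 \left(1 + 12 \cdot 47 \cdot 8\right) + 26574 = 564 \left(1 + 564 \cdot 8\right) + 26574 = 564 \left(1 + 4512\right) + 26574 = 564 \cdot 4513 + 26574 = 2545332 + 26574 = 2571906$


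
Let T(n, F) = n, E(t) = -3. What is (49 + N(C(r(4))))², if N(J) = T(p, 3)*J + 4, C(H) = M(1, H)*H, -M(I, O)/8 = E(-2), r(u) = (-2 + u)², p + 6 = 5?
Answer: 1849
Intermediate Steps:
p = -1 (p = -6 + 5 = -1)
M(I, O) = 24 (M(I, O) = -8*(-3) = 24)
C(H) = 24*H
N(J) = 4 - J (N(J) = -J + 4 = 4 - J)
(49 + N(C(r(4))))² = (49 + (4 - 24*(-2 + 4)²))² = (49 + (4 - 24*2²))² = (49 + (4 - 24*4))² = (49 + (4 - 1*96))² = (49 + (4 - 96))² = (49 - 92)² = (-43)² = 1849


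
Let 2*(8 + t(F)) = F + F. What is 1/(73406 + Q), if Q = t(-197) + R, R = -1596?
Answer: 1/71605 ≈ 1.3966e-5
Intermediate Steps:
t(F) = -8 + F (t(F) = -8 + (F + F)/2 = -8 + (2*F)/2 = -8 + F)
Q = -1801 (Q = (-8 - 197) - 1596 = -205 - 1596 = -1801)
1/(73406 + Q) = 1/(73406 - 1801) = 1/71605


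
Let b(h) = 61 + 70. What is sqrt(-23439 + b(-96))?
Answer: 2*I*sqrt(5827) ≈ 152.67*I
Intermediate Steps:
b(h) = 131
sqrt(-23439 + b(-96)) = sqrt(-23439 + 131) = sqrt(-23308) = 2*I*sqrt(5827)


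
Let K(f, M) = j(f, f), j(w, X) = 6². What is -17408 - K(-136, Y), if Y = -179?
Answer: -17444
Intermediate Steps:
j(w, X) = 36
K(f, M) = 36
-17408 - K(-136, Y) = -17408 - 1*36 = -17408 - 36 = -17444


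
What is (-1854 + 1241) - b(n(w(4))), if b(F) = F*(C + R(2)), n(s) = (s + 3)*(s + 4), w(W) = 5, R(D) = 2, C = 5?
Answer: -1117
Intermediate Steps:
n(s) = (3 + s)*(4 + s)
b(F) = 7*F (b(F) = F*(5 + 2) = F*7 = 7*F)
(-1854 + 1241) - b(n(w(4))) = (-1854 + 1241) - 7*(12 + 5**2 + 7*5) = -613 - 7*(12 + 25 + 35) = -613 - 7*72 = -613 - 1*504 = -613 - 504 = -1117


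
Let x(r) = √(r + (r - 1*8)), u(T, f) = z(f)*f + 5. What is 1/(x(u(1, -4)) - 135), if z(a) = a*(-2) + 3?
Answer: -135/18311 - I*√86/18311 ≈ -0.0073726 - 0.00050645*I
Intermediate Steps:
z(a) = 3 - 2*a (z(a) = -2*a + 3 = 3 - 2*a)
u(T, f) = 5 + f*(3 - 2*f) (u(T, f) = (3 - 2*f)*f + 5 = f*(3 - 2*f) + 5 = 5 + f*(3 - 2*f))
x(r) = √(-8 + 2*r) (x(r) = √(r + (r - 8)) = √(r + (-8 + r)) = √(-8 + 2*r))
1/(x(u(1, -4)) - 135) = 1/(√(-8 + 2*(5 - 1*(-4)*(-3 + 2*(-4)))) - 135) = 1/(√(-8 + 2*(5 - 1*(-4)*(-3 - 8))) - 135) = 1/(√(-8 + 2*(5 - 1*(-4)*(-11))) - 135) = 1/(√(-8 + 2*(5 - 44)) - 135) = 1/(√(-8 + 2*(-39)) - 135) = 1/(√(-8 - 78) - 135) = 1/(√(-86) - 135) = 1/(I*√86 - 135) = 1/(-135 + I*√86)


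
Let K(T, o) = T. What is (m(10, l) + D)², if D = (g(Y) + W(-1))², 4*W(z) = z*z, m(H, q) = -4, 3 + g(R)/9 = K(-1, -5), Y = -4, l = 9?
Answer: 415548225/256 ≈ 1.6232e+6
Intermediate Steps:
g(R) = -36 (g(R) = -27 + 9*(-1) = -27 - 9 = -36)
W(z) = z²/4 (W(z) = (z*z)/4 = z²/4)
D = 20449/16 (D = (-36 + (¼)*(-1)²)² = (-36 + (¼)*1)² = (-36 + ¼)² = (-143/4)² = 20449/16 ≈ 1278.1)
(m(10, l) + D)² = (-4 + 20449/16)² = (20385/16)² = 415548225/256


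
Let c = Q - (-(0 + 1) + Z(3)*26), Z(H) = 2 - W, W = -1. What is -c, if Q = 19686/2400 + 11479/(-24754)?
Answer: 342898463/4950800 ≈ 69.261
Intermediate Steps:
Z(H) = 3 (Z(H) = 2 - 1*(-1) = 2 + 1 = 3)
Q = 38313137/4950800 (Q = 19686*(1/2400) + 11479*(-1/24754) = 3281/400 - 11479/24754 = 38313137/4950800 ≈ 7.7388)
c = -342898463/4950800 (c = 38313137/4950800 - (-(0 + 1) + 3*26) = 38313137/4950800 - (-1*1 + 78) = 38313137/4950800 - (-1 + 78) = 38313137/4950800 - 1*77 = 38313137/4950800 - 77 = -342898463/4950800 ≈ -69.261)
-c = -1*(-342898463/4950800) = 342898463/4950800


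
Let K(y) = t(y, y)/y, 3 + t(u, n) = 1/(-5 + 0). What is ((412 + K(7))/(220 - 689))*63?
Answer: -129636/2345 ≈ -55.282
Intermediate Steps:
t(u, n) = -16/5 (t(u, n) = -3 + 1/(-5 + 0) = -3 + 1/(-5) = -3 - ⅕ = -16/5)
K(y) = -16/(5*y)
((412 + K(7))/(220 - 689))*63 = ((412 - 16/5/7)/(220 - 689))*63 = ((412 - 16/5*⅐)/(-469))*63 = ((412 - 16/35)*(-1/469))*63 = ((14404/35)*(-1/469))*63 = -14404/16415*63 = -129636/2345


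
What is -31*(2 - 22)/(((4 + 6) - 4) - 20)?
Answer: -310/7 ≈ -44.286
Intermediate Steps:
-31*(2 - 22)/(((4 + 6) - 4) - 20) = -(-620)/((10 - 4) - 20) = -(-620)/(6 - 20) = -(-620)/(-14) = -(-620)*(-1)/14 = -31*10/7 = -310/7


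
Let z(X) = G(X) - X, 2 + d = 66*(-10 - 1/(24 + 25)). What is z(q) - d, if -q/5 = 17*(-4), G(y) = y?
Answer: 32504/49 ≈ 663.35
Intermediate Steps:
q = 340 (q = -85*(-4) = -5*(-68) = 340)
d = -32504/49 (d = -2 + 66*(-10 - 1/(24 + 25)) = -2 + 66*(-10 - 1/49) = -2 + 66*(-491/49) = -2 - 32406/49 = -32504/49 ≈ -663.35)
z(X) = 0 (z(X) = X - X = 0)
z(q) - d = 0 - 1*(-32504/49) = 0 + 32504/49 = 32504/49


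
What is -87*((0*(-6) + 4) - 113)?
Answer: 9483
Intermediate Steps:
-87*((0*(-6) + 4) - 113) = -87*((0 + 4) - 113) = -87*(4 - 113) = -87*(-109) = 9483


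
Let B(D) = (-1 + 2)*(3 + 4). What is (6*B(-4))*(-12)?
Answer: -504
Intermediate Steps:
B(D) = 7 (B(D) = 1*7 = 7)
(6*B(-4))*(-12) = (6*7)*(-12) = 42*(-12) = -504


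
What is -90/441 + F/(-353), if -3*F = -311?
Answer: -25829/51891 ≈ -0.49776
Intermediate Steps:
F = 311/3 (F = -1/3*(-311) = 311/3 ≈ 103.67)
-90/441 + F/(-353) = -90/441 + (311/3)/(-353) = -90*1/441 + (311/3)*(-1/353) = -10/49 - 311/1059 = -25829/51891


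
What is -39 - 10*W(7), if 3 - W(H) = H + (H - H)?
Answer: 1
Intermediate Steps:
W(H) = 3 - H (W(H) = 3 - (H + (H - H)) = 3 - (H + 0) = 3 - H)
-39 - 10*W(7) = -39 - 10*(3 - 1*7) = -39 - 10*(3 - 7) = -39 - 10*(-4) = -39 + 40 = 1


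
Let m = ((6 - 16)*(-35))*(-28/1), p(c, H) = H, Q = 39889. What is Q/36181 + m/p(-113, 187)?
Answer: -347114557/6765847 ≈ -51.304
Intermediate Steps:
m = -9800 (m = (-10*(-35))*(-28*1) = 350*(-28) = -9800)
Q/36181 + m/p(-113, 187) = 39889/36181 - 9800/187 = -347114557/6765847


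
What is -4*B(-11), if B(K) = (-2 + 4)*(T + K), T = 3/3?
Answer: 80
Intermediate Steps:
T = 1 (T = 3*(⅓) = 1)
B(K) = 2 + 2*K (B(K) = (-2 + 4)*(1 + K) = 2*(1 + K) = 2 + 2*K)
-4*B(-11) = -4*(2 + 2*(-11)) = -4*(2 - 22) = -4*(-20) = 80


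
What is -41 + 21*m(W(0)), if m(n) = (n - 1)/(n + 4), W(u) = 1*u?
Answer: -185/4 ≈ -46.250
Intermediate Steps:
W(u) = u
m(n) = (-1 + n)/(4 + n)
-41 + 21*m(W(0)) = -41 + 21*((-1 + 0)/(4 + 0)) = -41 + 21*(-1/4) = -41 + 21*((¼)*(-1)) = -41 + 21*(-¼) = -41 - 21/4 = -185/4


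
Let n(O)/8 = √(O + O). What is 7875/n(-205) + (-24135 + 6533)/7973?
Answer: -17602/7973 - 1575*I*√410/656 ≈ -2.2077 - 48.615*I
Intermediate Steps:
n(O) = 8*√2*√O (n(O) = 8*√(O + O) = 8*√(2*O) = 8*(√2*√O) = 8*√2*√O)
7875/n(-205) + (-24135 + 6533)/7973 = 7875/((8*√2*√(-205))) + (-24135 + 6533)/7973 = 7875/((8*√2*(I*√205))) - 17602*1/7973 = 7875/((8*I*√410)) - 17602/7973 = 7875*(-I*√410/3280) - 17602/7973 = -1575*I*√410/656 - 17602/7973 = -17602/7973 - 1575*I*√410/656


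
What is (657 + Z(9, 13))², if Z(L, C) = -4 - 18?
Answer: 403225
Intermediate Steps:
Z(L, C) = -22
(657 + Z(9, 13))² = (657 - 22)² = 635² = 403225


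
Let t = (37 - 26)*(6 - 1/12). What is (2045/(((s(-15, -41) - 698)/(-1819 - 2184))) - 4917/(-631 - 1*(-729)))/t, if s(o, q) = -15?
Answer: 4792412454/27285797 ≈ 175.64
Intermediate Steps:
t = 781/12 (t = 11*(6 - 1*1/12) = 11*(6 - 1/12) = 11*(71/12) = 781/12 ≈ 65.083)
(2045/(((s(-15, -41) - 698)/(-1819 - 2184))) - 4917/(-631 - 1*(-729)))/t = (2045/(((-15 - 698)/(-1819 - 2184))) - 4917/(-631 - 1*(-729)))/(781/12) = (2045/((-713/(-4003))) - 4917/(-631 + 729))*(12/781) = (2045/((-713*(-1/4003))) - 4917/98)*(12/781) = (2045/(713/4003) - 4917*1/98)*(12/781) = (2045*(4003/713) - 4917/98)*(12/781) = (8186135/713 - 4917/98)*(12/781) = (798735409/69874)*(12/781) = 4792412454/27285797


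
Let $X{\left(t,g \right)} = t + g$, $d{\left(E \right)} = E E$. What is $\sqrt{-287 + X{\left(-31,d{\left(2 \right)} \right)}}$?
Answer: $i \sqrt{314} \approx 17.72 i$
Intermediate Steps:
$d{\left(E \right)} = E^{2}$
$X{\left(t,g \right)} = g + t$
$\sqrt{-287 + X{\left(-31,d{\left(2 \right)} \right)}} = \sqrt{-287 - \left(31 - 2^{2}\right)} = \sqrt{-287 + \left(4 - 31\right)} = \sqrt{-287 - 27} = \sqrt{-314} = i \sqrt{314}$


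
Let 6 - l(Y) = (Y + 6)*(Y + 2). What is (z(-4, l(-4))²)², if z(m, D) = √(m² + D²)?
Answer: 13456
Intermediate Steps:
l(Y) = 6 - (2 + Y)*(6 + Y) (l(Y) = 6 - (Y + 6)*(Y + 2) = 6 - (6 + Y)*(2 + Y) = 6 - (2 + Y)*(6 + Y))
z(m, D) = √(D² + m²)
(z(-4, l(-4))²)² = ((√((-6 - 1*(-4)² - 8*(-4))² + (-4)²))²)² = ((√((-6 - 1*16 + 32)² + 16))²)² = ((√((-6 - 16 + 32)² + 16))²)² = ((√(10² + 16))²)² = ((√(100 + 16))²)² = ((√116)²)² = ((2*√29)²)² = 116² = 13456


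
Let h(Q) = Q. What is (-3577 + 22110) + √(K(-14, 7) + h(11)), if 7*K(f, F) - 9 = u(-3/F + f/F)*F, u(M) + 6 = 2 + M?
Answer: 18533 + √287/7 ≈ 18535.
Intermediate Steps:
u(M) = -4 + M (u(M) = -6 + (2 + M) = -4 + M)
K(f, F) = 9/7 + F*(-4 - 3/F + f/F)/7 (K(f, F) = 9/7 + ((-4 + (-3/F + f/F))*F)/7 = 9/7 + ((-4 - 3/F + f/F)*F)/7 = 9/7 + (F*(-4 - 3/F + f/F))/7 = 9/7 + F*(-4 - 3/F + f/F)/7)
(-3577 + 22110) + √(K(-14, 7) + h(11)) = (-3577 + 22110) + √((6/7 - 4/7*7 + (⅐)*(-14)) + 11) = 18533 + √((6/7 - 4 - 2) + 11) = 18533 + √(-36/7 + 11) = 18533 + √(41/7) = 18533 + √287/7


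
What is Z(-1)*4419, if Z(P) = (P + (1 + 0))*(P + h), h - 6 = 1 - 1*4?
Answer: 0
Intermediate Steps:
h = 3 (h = 6 + (1 - 1*4) = 6 + (1 - 4) = 6 - 3 = 3)
Z(P) = (1 + P)*(3 + P) (Z(P) = (P + (1 + 0))*(P + 3) = (P + 1)*(3 + P) = (1 + P)*(3 + P))
Z(-1)*4419 = (3 + (-1)² + 4*(-1))*4419 = (3 + 1 - 4)*4419 = 0*4419 = 0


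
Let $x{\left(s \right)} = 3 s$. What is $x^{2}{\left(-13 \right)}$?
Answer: $1521$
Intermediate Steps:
$x^{2}{\left(-13 \right)} = \left(3 \left(-13\right)\right)^{2} = \left(-39\right)^{2} = 1521$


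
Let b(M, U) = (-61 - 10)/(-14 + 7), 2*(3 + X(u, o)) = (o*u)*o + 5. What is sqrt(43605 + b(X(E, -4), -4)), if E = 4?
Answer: sqrt(2137142)/7 ≈ 208.84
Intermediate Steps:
X(u, o) = -1/2 + u*o**2/2 (X(u, o) = -3 + ((o*u)*o + 5)/2 = -3 + (u*o**2 + 5)/2 = -3 + (5 + u*o**2)/2 = -3 + (5/2 + u*o**2/2) = -1/2 + u*o**2/2)
b(M, U) = 71/7 (b(M, U) = -71/(-7) = -71*(-1/7) = 71/7)
sqrt(43605 + b(X(E, -4), -4)) = sqrt(43605 + 71/7) = sqrt(305306/7) = sqrt(2137142)/7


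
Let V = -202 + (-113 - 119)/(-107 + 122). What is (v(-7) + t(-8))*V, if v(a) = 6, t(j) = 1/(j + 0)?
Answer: -76657/60 ≈ -1277.6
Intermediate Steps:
t(j) = 1/j
V = -3262/15 (V = -202 - 232/15 = -3262/15 ≈ -217.47)
(v(-7) + t(-8))*V = (6 + 1/(-8))*(-3262/15) = (6 - 1/8)*(-3262/15) = (47/8)*(-3262/15) = -76657/60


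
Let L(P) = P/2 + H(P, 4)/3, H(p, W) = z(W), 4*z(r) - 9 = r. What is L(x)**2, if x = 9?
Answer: 4489/144 ≈ 31.174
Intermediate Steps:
z(r) = 9/4 + r/4
H(p, W) = 9/4 + W/4
L(P) = 13/12 + P/2 (L(P) = P/2 + (9/4 + (1/4)*4)/3 = P*(1/2) + (9/4 + 1)*(1/3) = P/2 + (13/4)*(1/3) = P/2 + 13/12 = 13/12 + P/2)
L(x)**2 = (13/12 + (1/2)*9)**2 = (13/12 + 9/2)**2 = (67/12)**2 = 4489/144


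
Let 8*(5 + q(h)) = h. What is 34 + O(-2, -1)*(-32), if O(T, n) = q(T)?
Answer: 202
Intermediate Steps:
q(h) = -5 + h/8
O(T, n) = -5 + T/8
34 + O(-2, -1)*(-32) = 34 + (-5 + (1/8)*(-2))*(-32) = 34 + (-5 - 1/4)*(-32) = 34 - 21/4*(-32) = 34 + 168 = 202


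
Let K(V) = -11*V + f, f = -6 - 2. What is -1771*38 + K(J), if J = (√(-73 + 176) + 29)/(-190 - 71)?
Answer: -605743/9 + 11*√103/261 ≈ -67304.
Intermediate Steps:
f = -8
J = -⅑ - √103/261 (J = (√103 + 29)/(-261) = (29 + √103)*(-1/261) = -⅑ - √103/261 ≈ -0.15000)
K(V) = -8 - 11*V (K(V) = -11*V - 8 = -8 - 11*V)
-1771*38 + K(J) = -1771*38 + (-8 - 11*(-⅑ - √103/261)) = -67298 + (-8 + (11/9 + 11*√103/261)) = -67298 + (-61/9 + 11*√103/261) = -605743/9 + 11*√103/261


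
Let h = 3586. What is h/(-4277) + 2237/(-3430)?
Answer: -3123947/2095730 ≈ -1.4906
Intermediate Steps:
h/(-4277) + 2237/(-3430) = 3586/(-4277) + 2237/(-3430) = 3586*(-1/4277) + 2237*(-1/3430) = -3586/4277 - 2237/3430 = -3123947/2095730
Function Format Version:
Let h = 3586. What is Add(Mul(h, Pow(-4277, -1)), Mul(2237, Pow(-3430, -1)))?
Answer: Rational(-3123947, 2095730) ≈ -1.4906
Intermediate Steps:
Add(Mul(h, Pow(-4277, -1)), Mul(2237, Pow(-3430, -1))) = Add(Mul(3586, Pow(-4277, -1)), Mul(2237, Pow(-3430, -1))) = Add(Mul(3586, Rational(-1, 4277)), Mul(2237, Rational(-1, 3430))) = Add(Rational(-3586, 4277), Rational(-2237, 3430)) = Rational(-3123947, 2095730)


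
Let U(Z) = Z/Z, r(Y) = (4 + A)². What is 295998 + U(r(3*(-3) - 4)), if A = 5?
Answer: 295999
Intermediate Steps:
r(Y) = 81 (r(Y) = (4 + 5)² = 9² = 81)
U(Z) = 1
295998 + U(r(3*(-3) - 4)) = 295998 + 1 = 295999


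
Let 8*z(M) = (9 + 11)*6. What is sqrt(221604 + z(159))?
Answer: sqrt(221619) ≈ 470.76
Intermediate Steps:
z(M) = 15 (z(M) = ((9 + 11)*6)/8 = (20*6)/8 = (1/8)*120 = 15)
sqrt(221604 + z(159)) = sqrt(221604 + 15) = sqrt(221619)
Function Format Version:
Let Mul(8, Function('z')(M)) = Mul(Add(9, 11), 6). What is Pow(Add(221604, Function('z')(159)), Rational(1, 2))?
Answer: Pow(221619, Rational(1, 2)) ≈ 470.76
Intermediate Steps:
Function('z')(M) = 15 (Function('z')(M) = Mul(Rational(1, 8), Mul(Add(9, 11), 6)) = Mul(Rational(1, 8), Mul(20, 6)) = Mul(Rational(1, 8), 120) = 15)
Pow(Add(221604, Function('z')(159)), Rational(1, 2)) = Pow(Add(221604, 15), Rational(1, 2)) = Pow(221619, Rational(1, 2))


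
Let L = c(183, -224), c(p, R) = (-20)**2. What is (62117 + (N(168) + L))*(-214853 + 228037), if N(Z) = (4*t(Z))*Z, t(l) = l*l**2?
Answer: 42010014689664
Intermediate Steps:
c(p, R) = 400
L = 400
t(l) = l**3
N(Z) = 4*Z**4 (N(Z) = (4*Z**3)*Z = 4*Z**4)
(62117 + (N(168) + L))*(-214853 + 228037) = (62117 + (4*168**4 + 400))*(-214853 + 228037) = (62117 + (4*796594176 + 400))*13184 = (62117 + (3186376704 + 400))*13184 = (62117 + 3186377104)*13184 = 3186439221*13184 = 42010014689664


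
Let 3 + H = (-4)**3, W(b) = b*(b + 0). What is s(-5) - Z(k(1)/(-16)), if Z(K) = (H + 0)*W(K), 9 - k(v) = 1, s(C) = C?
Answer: 47/4 ≈ 11.750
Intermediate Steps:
W(b) = b**2 (W(b) = b*b = b**2)
H = -67 (H = -3 + (-4)**3 = -3 - 64 = -67)
k(v) = 8 (k(v) = 9 - 1*1 = 9 - 1 = 8)
Z(K) = -67*K**2 (Z(K) = (-67 + 0)*K**2 = -67*K**2)
s(-5) - Z(k(1)/(-16)) = -5 - (-67)*(8/(-16))**2 = -5 - (-67)*(8*(-1/16))**2 = -5 - (-67)*(-1/2)**2 = -5 - (-67)/4 = -5 - 1*(-67/4) = -5 + 67/4 = 47/4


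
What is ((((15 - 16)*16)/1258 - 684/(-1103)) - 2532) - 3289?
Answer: -4038112715/693787 ≈ -5820.4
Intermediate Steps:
((((15 - 16)*16)/1258 - 684/(-1103)) - 2532) - 3289 = ((-1*16*(1/1258) - 684*(-1/1103)) - 2532) - 3289 = ((-16*1/1258 + 684/1103) - 2532) - 3289 = ((-8/629 + 684/1103) - 2532) - 3289 = (421412/693787 - 2532) - 3289 = -1756247272/693787 - 3289 = -4038112715/693787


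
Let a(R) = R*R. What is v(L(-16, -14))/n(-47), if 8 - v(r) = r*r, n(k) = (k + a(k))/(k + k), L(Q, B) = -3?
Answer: 1/23 ≈ 0.043478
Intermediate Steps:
a(R) = R**2
n(k) = (k + k**2)/(2*k) (n(k) = (k + k**2)/(k + k) = (k + k**2)/((2*k)) = (k + k**2)*(1/(2*k)) = (k + k**2)/(2*k))
v(r) = 8 - r**2 (v(r) = 8 - r*r = 8 - r**2)
v(L(-16, -14))/n(-47) = (8 - 1*(-3)**2)/(1/2 + (1/2)*(-47)) = (8 - 1*9)/(1/2 - 47/2) = (8 - 9)/(-23) = -1*(-1/23) = 1/23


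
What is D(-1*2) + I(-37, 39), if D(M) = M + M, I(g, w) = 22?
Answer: 18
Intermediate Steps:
D(M) = 2*M
D(-1*2) + I(-37, 39) = 2*(-1*2) + 22 = 2*(-2) + 22 = -4 + 22 = 18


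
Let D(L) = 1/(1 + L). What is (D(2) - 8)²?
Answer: 529/9 ≈ 58.778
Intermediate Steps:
(D(2) - 8)² = (1/(1 + 2) - 8)² = (1/3 - 8)² = (⅓ - 8)² = (-23/3)² = 529/9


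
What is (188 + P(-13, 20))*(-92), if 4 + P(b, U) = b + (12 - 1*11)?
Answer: -15824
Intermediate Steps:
P(b, U) = -3 + b (P(b, U) = -4 + (b + (12 - 1*11)) = -4 + (b + (12 - 11)) = -4 + (b + 1) = -4 + (1 + b) = -3 + b)
(188 + P(-13, 20))*(-92) = (188 + (-3 - 13))*(-92) = (188 - 16)*(-92) = 172*(-92) = -15824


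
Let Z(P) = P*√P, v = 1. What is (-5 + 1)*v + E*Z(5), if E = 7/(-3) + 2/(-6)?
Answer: -4 - 40*√5/3 ≈ -33.814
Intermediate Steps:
E = -8/3 (E = 7*(-⅓) + 2*(-⅙) = -7/3 - ⅓ = -8/3 ≈ -2.6667)
Z(P) = P^(3/2)
(-5 + 1)*v + E*Z(5) = (-5 + 1)*1 - 40*√5/3 = -4*1 - 40*√5/3 = -4 - 40*√5/3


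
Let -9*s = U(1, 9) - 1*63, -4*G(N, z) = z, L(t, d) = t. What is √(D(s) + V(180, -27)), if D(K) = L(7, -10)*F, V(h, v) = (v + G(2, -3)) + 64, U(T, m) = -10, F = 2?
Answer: 3*√23/2 ≈ 7.1937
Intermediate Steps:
G(N, z) = -z/4
V(h, v) = 259/4 + v (V(h, v) = (v - ¼*(-3)) + 64 = (v + ¾) + 64 = (¾ + v) + 64 = 259/4 + v)
s = 73/9 (s = -(-10 - 1*63)/9 = -(-10 - 63)/9 = -⅑*(-73) = 73/9 ≈ 8.1111)
D(K) = 14 (D(K) = 7*2 = 14)
√(D(s) + V(180, -27)) = √(14 + (259/4 - 27)) = √(14 + 151/4) = √(207/4) = 3*√23/2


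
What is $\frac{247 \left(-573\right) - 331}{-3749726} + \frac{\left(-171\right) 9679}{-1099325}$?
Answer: $\frac{3181078846642}{2061083767475} \approx 1.5434$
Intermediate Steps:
$\frac{247 \left(-573\right) - 331}{-3749726} + \frac{\left(-171\right) 9679}{-1099325} = \left(-141531 - 331\right) \left(- \frac{1}{3749726}\right) - - \frac{1655109}{1099325} = \left(-141862\right) \left(- \frac{1}{3749726}\right) + \frac{1655109}{1099325} = \frac{70931}{1874863} + \frac{1655109}{1099325} = \frac{3181078846642}{2061083767475}$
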